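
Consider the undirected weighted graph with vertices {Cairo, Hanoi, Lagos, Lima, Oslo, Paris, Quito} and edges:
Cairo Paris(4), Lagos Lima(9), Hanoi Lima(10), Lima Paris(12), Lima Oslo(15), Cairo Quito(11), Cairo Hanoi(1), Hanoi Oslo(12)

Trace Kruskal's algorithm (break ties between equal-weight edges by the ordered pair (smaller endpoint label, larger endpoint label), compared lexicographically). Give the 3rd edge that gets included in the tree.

Sort edges by weight, then run Kruskal:
Cairo Hanoi (1): add. Components now {Lagos} {Cairo,Hanoi} {Oslo} {Quito} {Paris} {Lima}
Cairo Paris (4): add. Components now {Lagos} {Cairo,Hanoi,Paris} {Oslo} {Quito} {Lima}
Lagos Lima (9): add. Components now {Lagos,Lima} {Cairo,Hanoi,Paris} {Oslo} {Quito}
Hanoi Lima (10): add. Components now {Cairo,Hanoi,Lagos,Lima,Paris} {Oslo} {Quito}
Cairo Quito (11): add. Components now {Cairo,Hanoi,Lagos,Lima,Paris,Quito} {Oslo}
Hanoi Oslo (12): add. Components now {Cairo,Hanoi,Lagos,Lima,Oslo,Paris,Quito}
The 3rd edge added is Lagos Lima.

Lagos-Lima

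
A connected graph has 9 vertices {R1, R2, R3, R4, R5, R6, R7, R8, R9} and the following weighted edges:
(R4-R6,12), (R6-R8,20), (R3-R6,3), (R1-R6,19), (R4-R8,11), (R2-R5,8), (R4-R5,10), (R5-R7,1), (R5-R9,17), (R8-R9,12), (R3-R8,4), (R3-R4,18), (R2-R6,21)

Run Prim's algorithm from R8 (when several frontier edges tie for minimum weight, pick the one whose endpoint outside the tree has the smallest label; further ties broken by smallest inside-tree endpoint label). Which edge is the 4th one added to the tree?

Prim's algorithm from R8:
Step 1: frontier [R3-R8 4, R4-R8 11, R8-R9 12, R6-R8 20] → take R3-R8 (4); add R3.
Step 2: frontier [R3-R6 3, R3-R4 18, R4-R8 11, R8-R9 12, R6-R8 20] → take R3-R6 (3); add R6.
Step 3: frontier [R3-R4 18, R4-R6 12, R1-R6 19, R2-R6 21, R4-R8 11, R8-R9 12] → take R4-R8 (11); add R4.
Step 4: frontier [R4-R5 10, R1-R6 19, R2-R6 21, R8-R9 12] → take R4-R5 (10); add R5.
Step 5: frontier [R5-R7 1, R2-R5 8, R5-R9 17, R1-R6 19, R2-R6 21, R8-R9 12] → take R5-R7 (1); add R7.
Step 6: frontier [R2-R5 8, R5-R9 17, R1-R6 19, R2-R6 21, R8-R9 12] → take R2-R5 (8); add R2.
Step 7: frontier [R5-R9 17, R1-R6 19, R8-R9 12] → take R8-R9 (12); add R9.
Step 8: frontier [R1-R6 19] → take R1-R6 (19); add R1.
The 4th edge added is R4-R5.

R4-R5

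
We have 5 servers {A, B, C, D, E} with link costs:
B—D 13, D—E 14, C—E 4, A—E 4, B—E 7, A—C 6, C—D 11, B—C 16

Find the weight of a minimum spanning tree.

Prim's algorithm from A:
Step 1: frontier [A—E 4, A—C 6] → take A—E (4); add E.
Step 2: frontier [A—C 6, C—E 4, B—E 7, D—E 14] → take C—E (4); add C.
Step 3: frontier [C—D 11, B—C 16, B—E 7, D—E 14] → take B—E (7); add B.
Step 4: frontier [B—D 13, C—D 11, D—E 14] → take C—D (11); add D.
MST edges: A—E, C—E, B—E, C—D; total weight 4+4+7+11 = 26.

26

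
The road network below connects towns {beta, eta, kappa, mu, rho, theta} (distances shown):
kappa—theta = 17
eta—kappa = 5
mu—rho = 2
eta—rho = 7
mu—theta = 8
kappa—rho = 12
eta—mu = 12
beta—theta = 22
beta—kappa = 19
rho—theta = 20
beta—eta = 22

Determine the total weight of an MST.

Prim's algorithm from theta:
Step 1: frontier [mu—theta 8, kappa—theta 17, rho—theta 20, beta—theta 22] → take mu—theta (8); add mu.
Step 2: frontier [mu—rho 2, eta—mu 12, kappa—theta 17, rho—theta 20, beta—theta 22] → take mu—rho (2); add rho.
Step 3: frontier [eta—mu 12, eta—rho 7, kappa—rho 12, kappa—theta 17, beta—theta 22] → take eta—rho (7); add eta.
Step 4: frontier [eta—kappa 5, beta—eta 22, kappa—rho 12, kappa—theta 17, beta—theta 22] → take eta—kappa (5); add kappa.
Step 5: frontier [beta—eta 22, beta—kappa 19, beta—theta 22] → take beta—kappa (19); add beta.
MST edges: mu—theta, mu—rho, eta—rho, eta—kappa, beta—kappa; total weight 8+2+7+5+19 = 41.

41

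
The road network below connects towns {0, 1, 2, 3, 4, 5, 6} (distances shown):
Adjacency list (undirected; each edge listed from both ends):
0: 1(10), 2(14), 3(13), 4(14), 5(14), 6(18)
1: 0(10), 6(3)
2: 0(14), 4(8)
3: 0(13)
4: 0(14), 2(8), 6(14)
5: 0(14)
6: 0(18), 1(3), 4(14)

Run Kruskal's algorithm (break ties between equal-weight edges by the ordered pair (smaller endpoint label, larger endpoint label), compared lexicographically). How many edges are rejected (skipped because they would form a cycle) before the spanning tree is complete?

1

Kruskal: consider edges lightest-first.
1–6 (3): add — endpoints in different components.
2–4 (8): add — endpoints in different components.
0–1 (10): add — endpoints in different components.
0–3 (13): add — endpoints in different components.
0–2 (14): add — endpoints in different components.
0–4 (14): skip — 0 and 4 already connected.
0–5 (14): add — endpoints in different components.
Edges rejected before the tree was complete: 1.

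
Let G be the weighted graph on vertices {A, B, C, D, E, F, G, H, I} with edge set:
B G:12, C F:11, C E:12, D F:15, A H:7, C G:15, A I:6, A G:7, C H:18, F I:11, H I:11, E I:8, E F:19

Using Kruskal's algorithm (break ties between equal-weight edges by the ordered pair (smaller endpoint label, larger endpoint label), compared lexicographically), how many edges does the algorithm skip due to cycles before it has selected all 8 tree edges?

Kruskal's algorithm — process edges by increasing weight (ties by edge label):
A I (6): add — endpoints in different components.
A G (7): add — endpoints in different components.
A H (7): add — endpoints in different components.
E I (8): add — endpoints in different components.
C F (11): add — endpoints in different components.
F I (11): add — endpoints in different components.
H I (11): skip — H and I already connected.
B G (12): add — endpoints in different components.
C E (12): skip — C and E already connected.
C G (15): skip — C and G already connected.
D F (15): add — endpoints in different components.
Edges rejected before the tree was complete: 3.

3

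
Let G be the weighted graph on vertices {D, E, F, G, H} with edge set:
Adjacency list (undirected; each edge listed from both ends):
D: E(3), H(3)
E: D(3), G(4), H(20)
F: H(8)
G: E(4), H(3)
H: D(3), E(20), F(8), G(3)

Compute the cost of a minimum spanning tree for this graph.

17

Sort edges by weight, then run Kruskal:
D-E (3): add — endpoints in different components.
D-H (3): add — endpoints in different components.
G-H (3): add — endpoints in different components.
E-G (4): skip — E and G already connected.
F-H (8): add — endpoints in different components.
MST edges: D-E, D-H, G-H, F-H; total weight 3+3+3+8 = 17.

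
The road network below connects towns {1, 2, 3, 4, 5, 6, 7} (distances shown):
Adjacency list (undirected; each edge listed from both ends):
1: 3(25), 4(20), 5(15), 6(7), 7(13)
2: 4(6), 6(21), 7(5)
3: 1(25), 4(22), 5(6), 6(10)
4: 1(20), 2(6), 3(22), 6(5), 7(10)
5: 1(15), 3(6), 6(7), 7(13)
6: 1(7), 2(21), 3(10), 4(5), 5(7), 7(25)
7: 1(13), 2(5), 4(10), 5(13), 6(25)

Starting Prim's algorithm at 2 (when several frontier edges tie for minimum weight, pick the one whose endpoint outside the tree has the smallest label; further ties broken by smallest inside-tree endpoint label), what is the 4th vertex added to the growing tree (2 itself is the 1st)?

6

Prim's algorithm from 2:
Step 1: cheapest edge leaving the tree is 2—7 (5); add 7.
Step 2: cheapest edge leaving the tree is 2—4 (6); add 4.
Step 3: cheapest edge leaving the tree is 4—6 (5); add 6.
Step 4: cheapest edge leaving the tree is 1—6 (7); add 1.
Step 5: cheapest edge leaving the tree is 5—6 (7); add 5.
Step 6: cheapest edge leaving the tree is 3—5 (6); add 3.
Vertex order: 2, 7, 4, 6, 1, 5, 3. The 4th vertex is 6.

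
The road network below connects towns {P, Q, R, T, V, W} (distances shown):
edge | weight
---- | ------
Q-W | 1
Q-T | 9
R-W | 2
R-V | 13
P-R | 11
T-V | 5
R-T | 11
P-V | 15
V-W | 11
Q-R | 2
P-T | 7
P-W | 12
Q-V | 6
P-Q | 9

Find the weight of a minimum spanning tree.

21

Kruskal's algorithm — process edges by increasing weight (ties by edge label):
Q-W (1): add. Components now {Q,W} {R} {V} {P} {T}
Q-R (2): add. Components now {Q,R,W} {V} {P} {T}
R-W (2): skip — W and R already connected.
T-V (5): add. Components now {Q,R,W} {T,V} {P}
Q-V (6): add. Components now {Q,R,T,V,W} {P}
P-T (7): add. Components now {P,Q,R,T,V,W}
MST edges: Q-W, Q-R, T-V, Q-V, P-T; total weight 1+2+5+6+7 = 21.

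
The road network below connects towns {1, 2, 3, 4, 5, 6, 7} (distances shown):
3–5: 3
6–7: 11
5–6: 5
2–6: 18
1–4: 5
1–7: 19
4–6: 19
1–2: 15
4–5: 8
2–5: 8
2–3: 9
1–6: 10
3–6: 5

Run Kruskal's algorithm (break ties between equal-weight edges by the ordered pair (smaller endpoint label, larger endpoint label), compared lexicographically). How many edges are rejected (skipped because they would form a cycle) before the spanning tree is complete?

3

Kruskal's algorithm — process edges by increasing weight (ties by edge label):
3–5 (3): add — endpoints in different components.
1–4 (5): add — endpoints in different components.
3–6 (5): add — endpoints in different components.
5–6 (5): skip — 5 and 6 already connected.
2–5 (8): add — endpoints in different components.
4–5 (8): add — endpoints in different components.
2–3 (9): skip — 2 and 3 already connected.
1–6 (10): skip — 1 and 6 already connected.
6–7 (11): add — endpoints in different components.
Edges rejected before the tree was complete: 3.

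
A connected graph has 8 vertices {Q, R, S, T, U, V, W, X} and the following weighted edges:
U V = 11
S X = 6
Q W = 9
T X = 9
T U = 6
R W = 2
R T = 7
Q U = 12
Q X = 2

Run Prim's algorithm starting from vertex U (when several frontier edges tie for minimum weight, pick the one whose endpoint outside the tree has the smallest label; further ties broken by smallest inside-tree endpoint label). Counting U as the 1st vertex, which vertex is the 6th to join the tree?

Prim's algorithm from U:
Step 1: frontier [T U 6, U V 11, Q U 12] → take T U (6); add T.
Step 2: frontier [R T 7, T X 9, U V 11, Q U 12] → take R T (7); add R.
Step 3: frontier [R W 2, T X 9, U V 11, Q U 12] → take R W (2); add W.
Step 4: frontier [T X 9, U V 11, Q U 12, Q W 9] → take Q W (9); add Q.
Step 5: frontier [Q X 2, T X 9, U V 11] → take Q X (2); add X.
Step 6: frontier [U V 11, S X 6] → take S X (6); add S.
Step 7: frontier [U V 11] → take U V (11); add V.
Vertex order: U, T, R, W, Q, X, S, V. The 6th vertex is X.

X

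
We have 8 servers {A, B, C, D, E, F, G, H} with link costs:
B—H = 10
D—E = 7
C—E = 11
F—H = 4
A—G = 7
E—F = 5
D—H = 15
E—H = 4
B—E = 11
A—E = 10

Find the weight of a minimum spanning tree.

Kruskal's algorithm — process edges by increasing weight (ties by edge label):
E—H (4): add — endpoints in different components.
F—H (4): add — endpoints in different components.
E—F (5): skip — E and F already connected.
A—G (7): add — endpoints in different components.
D—E (7): add — endpoints in different components.
A—E (10): add — endpoints in different components.
B—H (10): add — endpoints in different components.
B—E (11): skip — B and E already connected.
C—E (11): add — endpoints in different components.
MST edges: E—H, F—H, A—G, D—E, A—E, B—H, C—E; total weight 4+4+7+7+10+10+11 = 53.

53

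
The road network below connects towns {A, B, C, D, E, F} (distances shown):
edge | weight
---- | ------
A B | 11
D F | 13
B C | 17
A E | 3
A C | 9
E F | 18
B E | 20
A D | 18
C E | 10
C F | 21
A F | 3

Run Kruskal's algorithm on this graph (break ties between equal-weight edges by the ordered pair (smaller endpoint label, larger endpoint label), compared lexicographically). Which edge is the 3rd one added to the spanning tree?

Sort edges by weight, then run Kruskal:
A E (3): add — endpoints in different components.
A F (3): add — endpoints in different components.
A C (9): add — endpoints in different components.
C E (10): skip — C and E already connected.
A B (11): add — endpoints in different components.
D F (13): add — endpoints in different components.
The 3rd edge added is A C.

A-C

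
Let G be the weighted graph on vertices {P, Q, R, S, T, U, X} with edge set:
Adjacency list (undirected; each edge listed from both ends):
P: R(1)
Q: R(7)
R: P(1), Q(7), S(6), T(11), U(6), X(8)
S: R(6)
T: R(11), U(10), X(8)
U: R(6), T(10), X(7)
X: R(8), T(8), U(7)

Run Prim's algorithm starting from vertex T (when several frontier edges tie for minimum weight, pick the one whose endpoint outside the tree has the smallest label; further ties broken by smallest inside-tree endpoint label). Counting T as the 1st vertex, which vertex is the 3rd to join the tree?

U

Prim, starting at T.
Step 1: cheapest edge leaving the tree is T X (8); add X.
Step 2: cheapest edge leaving the tree is U X (7); add U.
Step 3: cheapest edge leaving the tree is R U (6); add R.
Step 4: cheapest edge leaving the tree is P R (1); add P.
Step 5: cheapest edge leaving the tree is R S (6); add S.
Step 6: cheapest edge leaving the tree is Q R (7); add Q.
Vertex order: T, X, U, R, P, S, Q. The 3rd vertex is U.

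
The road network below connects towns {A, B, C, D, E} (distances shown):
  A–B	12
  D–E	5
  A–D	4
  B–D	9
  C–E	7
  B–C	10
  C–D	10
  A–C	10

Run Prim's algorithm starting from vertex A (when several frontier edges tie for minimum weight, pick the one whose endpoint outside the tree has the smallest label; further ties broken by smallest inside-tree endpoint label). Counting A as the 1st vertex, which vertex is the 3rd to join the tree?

Prim's algorithm from A:
Step 1: cheapest edge leaving the tree is A–D (4); add D.
Step 2: cheapest edge leaving the tree is D–E (5); add E.
Step 3: cheapest edge leaving the tree is C–E (7); add C.
Step 4: cheapest edge leaving the tree is B–D (9); add B.
Vertex order: A, D, E, C, B. The 3rd vertex is E.

E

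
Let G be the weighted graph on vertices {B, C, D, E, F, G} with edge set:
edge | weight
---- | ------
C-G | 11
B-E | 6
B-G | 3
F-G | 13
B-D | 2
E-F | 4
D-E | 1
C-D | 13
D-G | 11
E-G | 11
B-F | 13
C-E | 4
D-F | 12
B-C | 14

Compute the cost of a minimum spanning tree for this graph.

Prim, starting at C.
Step 1: cheapest edge leaving the tree is C-E (4); add E.
Step 2: cheapest edge leaving the tree is D-E (1); add D.
Step 3: cheapest edge leaving the tree is B-D (2); add B.
Step 4: cheapest edge leaving the tree is B-G (3); add G.
Step 5: cheapest edge leaving the tree is E-F (4); add F.
MST edges: C-E, D-E, B-D, B-G, E-F; total weight 4+1+2+3+4 = 14.

14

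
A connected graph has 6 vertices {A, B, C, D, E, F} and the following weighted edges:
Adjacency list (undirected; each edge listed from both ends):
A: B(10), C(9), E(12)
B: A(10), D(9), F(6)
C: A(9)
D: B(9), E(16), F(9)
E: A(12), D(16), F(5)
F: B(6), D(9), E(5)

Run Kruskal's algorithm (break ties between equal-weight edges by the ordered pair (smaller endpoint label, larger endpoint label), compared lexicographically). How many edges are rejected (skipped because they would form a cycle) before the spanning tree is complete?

Sort edges by weight, then run Kruskal:
E-F (5): add — endpoints in different components.
B-F (6): add — endpoints in different components.
A-C (9): add — endpoints in different components.
B-D (9): add — endpoints in different components.
D-F (9): skip — D and F already connected.
A-B (10): add — endpoints in different components.
Edges rejected before the tree was complete: 1.

1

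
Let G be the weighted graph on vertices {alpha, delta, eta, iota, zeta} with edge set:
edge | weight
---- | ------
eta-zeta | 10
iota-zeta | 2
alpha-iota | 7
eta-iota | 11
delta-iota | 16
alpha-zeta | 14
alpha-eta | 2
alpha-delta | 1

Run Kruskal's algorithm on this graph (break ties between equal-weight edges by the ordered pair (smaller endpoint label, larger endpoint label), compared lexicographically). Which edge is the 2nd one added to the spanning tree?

alpha-eta

Sort edges by weight, then run Kruskal:
alpha-delta (1): add. Components now {alpha,delta} {iota} {eta} {zeta}
alpha-eta (2): add. Components now {alpha,delta,eta} {iota} {zeta}
iota-zeta (2): add. Components now {alpha,delta,eta} {iota,zeta}
alpha-iota (7): add. Components now {alpha,delta,eta,iota,zeta}
The 2nd edge added is alpha-eta.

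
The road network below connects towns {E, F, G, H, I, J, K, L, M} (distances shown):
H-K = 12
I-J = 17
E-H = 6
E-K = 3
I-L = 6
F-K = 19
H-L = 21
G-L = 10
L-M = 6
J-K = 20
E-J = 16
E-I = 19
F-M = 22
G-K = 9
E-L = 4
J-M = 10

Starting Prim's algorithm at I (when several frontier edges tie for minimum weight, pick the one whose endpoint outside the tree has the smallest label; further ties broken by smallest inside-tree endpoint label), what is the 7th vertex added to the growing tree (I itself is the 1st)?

G

Prim's algorithm from I:
Step 1: cheapest edge leaving the tree is I-L (6); add L.
Step 2: cheapest edge leaving the tree is E-L (4); add E.
Step 3: cheapest edge leaving the tree is E-K (3); add K.
Step 4: cheapest edge leaving the tree is E-H (6); add H.
Step 5: cheapest edge leaving the tree is L-M (6); add M.
Step 6: cheapest edge leaving the tree is G-K (9); add G.
Step 7: cheapest edge leaving the tree is J-M (10); add J.
Step 8: cheapest edge leaving the tree is F-K (19); add F.
Vertex order: I, L, E, K, H, M, G, J, F. The 7th vertex is G.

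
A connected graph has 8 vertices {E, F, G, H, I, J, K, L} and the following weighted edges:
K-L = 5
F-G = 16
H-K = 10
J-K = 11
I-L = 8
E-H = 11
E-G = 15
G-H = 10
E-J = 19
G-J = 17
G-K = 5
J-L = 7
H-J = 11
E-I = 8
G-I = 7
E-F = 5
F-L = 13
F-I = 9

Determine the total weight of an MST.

47

Kruskal's algorithm — process edges by increasing weight (ties by edge label):
E-F (5): add — endpoints in different components.
G-K (5): add — endpoints in different components.
K-L (5): add — endpoints in different components.
G-I (7): add — endpoints in different components.
J-L (7): add — endpoints in different components.
E-I (8): add — endpoints in different components.
I-L (8): skip — I and L already connected.
F-I (9): skip — F and I already connected.
G-H (10): add — endpoints in different components.
MST edges: E-F, G-K, K-L, G-I, J-L, E-I, G-H; total weight 5+5+5+7+7+8+10 = 47.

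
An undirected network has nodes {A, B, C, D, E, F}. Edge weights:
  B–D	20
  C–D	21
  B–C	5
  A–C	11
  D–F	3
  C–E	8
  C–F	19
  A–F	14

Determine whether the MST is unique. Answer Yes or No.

Kruskal's algorithm — process edges by increasing weight (ties by edge label):
D–F (3): add — endpoints in different components.
B–C (5): add — endpoints in different components.
C–E (8): add — endpoints in different components.
A–C (11): add — endpoints in different components.
A–F (14): add — endpoints in different components.
Every non-tree edge has weight strictly greater than the heaviest edge on the tree path between its endpoints, so the MST is unique.

Yes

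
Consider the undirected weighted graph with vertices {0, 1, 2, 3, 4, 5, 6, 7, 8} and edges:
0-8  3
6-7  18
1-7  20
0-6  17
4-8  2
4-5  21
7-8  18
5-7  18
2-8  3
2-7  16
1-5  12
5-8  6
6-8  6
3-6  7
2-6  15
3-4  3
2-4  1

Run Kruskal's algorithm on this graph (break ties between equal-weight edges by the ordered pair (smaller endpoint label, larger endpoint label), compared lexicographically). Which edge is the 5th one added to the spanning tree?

Kruskal: consider edges lightest-first.
2-4 (1): add — endpoints in different components.
4-8 (2): add — endpoints in different components.
0-8 (3): add — endpoints in different components.
2-8 (3): skip — 2 and 8 already connected.
3-4 (3): add — endpoints in different components.
5-8 (6): add — endpoints in different components.
6-8 (6): add — endpoints in different components.
3-6 (7): skip — 3 and 6 already connected.
1-5 (12): add — endpoints in different components.
2-6 (15): skip — 2 and 6 already connected.
2-7 (16): add — endpoints in different components.
The 5th edge added is 5-8.

5-8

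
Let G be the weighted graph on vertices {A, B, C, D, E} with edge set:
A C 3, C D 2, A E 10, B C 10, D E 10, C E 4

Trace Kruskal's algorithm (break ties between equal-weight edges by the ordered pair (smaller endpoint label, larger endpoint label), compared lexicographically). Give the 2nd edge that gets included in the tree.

A-C

Kruskal's algorithm — process edges by increasing weight (ties by edge label):
C D (2): add — endpoints in different components.
A C (3): add — endpoints in different components.
C E (4): add — endpoints in different components.
A E (10): skip — A and E already connected.
B C (10): add — endpoints in different components.
The 2nd edge added is A C.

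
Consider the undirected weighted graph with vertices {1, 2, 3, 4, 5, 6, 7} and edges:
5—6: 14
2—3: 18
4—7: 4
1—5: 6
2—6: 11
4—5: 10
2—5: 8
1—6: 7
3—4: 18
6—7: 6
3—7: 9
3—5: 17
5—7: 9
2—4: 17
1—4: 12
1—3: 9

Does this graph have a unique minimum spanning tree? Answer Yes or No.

No

Sort edges by weight, then run Kruskal:
4—7 (4): add. Components now {1} {2} {3} {4,7} {5} {6}
1—5 (6): add. Components now {1,5} {2} {3} {4,7} {6}
6—7 (6): add. Components now {1,5} {2} {3} {4,6,7}
1—6 (7): add. Components now {1,4,5,6,7} {2} {3}
2—5 (8): add. Components now {1,2,4,5,6,7} {3}
1—3 (9): add. Components now {1,2,3,4,5,6,7}
Non-tree edge 3—7 has weight 9, equal to the heaviest edge on its tree cycle — swapping gives another MST of the same weight. Not unique.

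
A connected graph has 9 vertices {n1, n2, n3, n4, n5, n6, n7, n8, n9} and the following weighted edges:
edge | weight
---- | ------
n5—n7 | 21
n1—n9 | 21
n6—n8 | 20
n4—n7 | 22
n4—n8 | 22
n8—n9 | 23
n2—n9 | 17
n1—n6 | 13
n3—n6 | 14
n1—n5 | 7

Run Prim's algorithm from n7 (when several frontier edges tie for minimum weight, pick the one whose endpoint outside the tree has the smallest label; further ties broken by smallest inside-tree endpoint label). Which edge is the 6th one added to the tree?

Prim's algorithm from n7:
Step 1: frontier [n5—n7 21, n4—n7 22] → take n5—n7 (21); add n5.
Step 2: frontier [n1—n5 7, n4—n7 22] → take n1—n5 (7); add n1.
Step 3: frontier [n1—n6 13, n1—n9 21, n4—n7 22] → take n1—n6 (13); add n6.
Step 4: frontier [n1—n9 21, n3—n6 14, n6—n8 20, n4—n7 22] → take n3—n6 (14); add n3.
Step 5: frontier [n1—n9 21, n6—n8 20, n4—n7 22] → take n6—n8 (20); add n8.
Step 6: frontier [n1—n9 21, n4—n7 22, n4—n8 22, n8—n9 23] → take n1—n9 (21); add n9.
Step 7: frontier [n4—n7 22, n4—n8 22, n2—n9 17] → take n2—n9 (17); add n2.
Step 8: frontier [n4—n7 22, n4—n8 22] → take n4—n7 (22); add n4.
The 6th edge added is n1—n9.

n1-n9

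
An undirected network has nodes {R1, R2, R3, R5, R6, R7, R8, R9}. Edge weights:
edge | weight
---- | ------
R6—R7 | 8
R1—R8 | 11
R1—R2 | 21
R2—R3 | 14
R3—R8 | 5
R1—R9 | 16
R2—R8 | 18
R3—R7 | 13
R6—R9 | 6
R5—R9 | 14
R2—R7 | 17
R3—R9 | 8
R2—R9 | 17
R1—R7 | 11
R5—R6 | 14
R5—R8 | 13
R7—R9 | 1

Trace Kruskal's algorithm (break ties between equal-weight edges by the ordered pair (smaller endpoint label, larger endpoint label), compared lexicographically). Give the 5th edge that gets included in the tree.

R1-R7

Kruskal's algorithm — process edges by increasing weight (ties by edge label):
R7—R9 (1): add — endpoints in different components.
R3—R8 (5): add — endpoints in different components.
R6—R9 (6): add — endpoints in different components.
R3—R9 (8): add — endpoints in different components.
R6—R7 (8): skip — R6 and R7 already connected.
R1—R7 (11): add — endpoints in different components.
R1—R8 (11): skip — R8 and R1 already connected.
R3—R7 (13): skip — R3 and R7 already connected.
R5—R8 (13): add — endpoints in different components.
R2—R3 (14): add — endpoints in different components.
The 5th edge added is R1—R7.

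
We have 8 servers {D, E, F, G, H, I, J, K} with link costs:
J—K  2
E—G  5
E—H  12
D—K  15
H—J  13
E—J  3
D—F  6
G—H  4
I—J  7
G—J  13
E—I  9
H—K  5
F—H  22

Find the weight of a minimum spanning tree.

42

Grow the tree from D using Prim:
Step 1: cheapest edge leaving the tree is D—F (6); add F.
Step 2: cheapest edge leaving the tree is D—K (15); add K.
Step 3: cheapest edge leaving the tree is J—K (2); add J.
Step 4: cheapest edge leaving the tree is E—J (3); add E.
Step 5: cheapest edge leaving the tree is E—G (5); add G.
Step 6: cheapest edge leaving the tree is G—H (4); add H.
Step 7: cheapest edge leaving the tree is I—J (7); add I.
MST edges: D—F, D—K, J—K, E—J, E—G, G—H, I—J; total weight 6+15+2+3+5+4+7 = 42.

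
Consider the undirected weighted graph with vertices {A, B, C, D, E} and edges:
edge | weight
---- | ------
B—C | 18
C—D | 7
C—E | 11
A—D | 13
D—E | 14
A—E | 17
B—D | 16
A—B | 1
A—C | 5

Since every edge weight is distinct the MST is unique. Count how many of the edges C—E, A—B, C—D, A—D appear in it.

Sort edges by weight, then run Kruskal:
A—B (1): add. Components now {A,B} {C} {D} {E}
A—C (5): add. Components now {A,B,C} {D} {E}
C—D (7): add. Components now {A,B,C,D} {E}
C—E (11): add. Components now {A,B,C,D,E}
MST edge set: {A—B, A—C, C—D, C—E}.
Of the listed edges, {C—E, A—B, C—D} are in the MST → 3.

3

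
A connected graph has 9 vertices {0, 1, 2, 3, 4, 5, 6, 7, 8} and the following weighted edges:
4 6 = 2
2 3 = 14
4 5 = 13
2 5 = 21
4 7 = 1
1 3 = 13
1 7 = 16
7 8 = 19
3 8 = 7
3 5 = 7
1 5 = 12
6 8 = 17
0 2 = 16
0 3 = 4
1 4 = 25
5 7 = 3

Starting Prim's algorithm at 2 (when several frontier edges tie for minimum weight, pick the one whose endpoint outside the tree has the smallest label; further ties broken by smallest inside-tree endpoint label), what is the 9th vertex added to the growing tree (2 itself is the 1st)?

Prim, starting at 2.
Step 1: cheapest edge leaving the tree is 2 3 (14); add 3.
Step 2: cheapest edge leaving the tree is 0 3 (4); add 0.
Step 3: cheapest edge leaving the tree is 3 5 (7); add 5.
Step 4: cheapest edge leaving the tree is 5 7 (3); add 7.
Step 5: cheapest edge leaving the tree is 4 7 (1); add 4.
Step 6: cheapest edge leaving the tree is 4 6 (2); add 6.
Step 7: cheapest edge leaving the tree is 3 8 (7); add 8.
Step 8: cheapest edge leaving the tree is 1 5 (12); add 1.
Vertex order: 2, 3, 0, 5, 7, 4, 6, 8, 1. The 9th vertex is 1.

1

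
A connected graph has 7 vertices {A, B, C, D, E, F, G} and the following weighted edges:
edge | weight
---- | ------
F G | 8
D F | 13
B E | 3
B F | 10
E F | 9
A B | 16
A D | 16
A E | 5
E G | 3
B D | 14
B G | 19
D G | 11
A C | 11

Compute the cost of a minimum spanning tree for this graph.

41

Kruskal's algorithm — process edges by increasing weight (ties by edge label):
B E (3): add — endpoints in different components.
E G (3): add — endpoints in different components.
A E (5): add — endpoints in different components.
F G (8): add — endpoints in different components.
E F (9): skip — E and F already connected.
B F (10): skip — B and F already connected.
A C (11): add — endpoints in different components.
D G (11): add — endpoints in different components.
MST edges: B E, E G, A E, F G, A C, D G; total weight 3+3+5+8+11+11 = 41.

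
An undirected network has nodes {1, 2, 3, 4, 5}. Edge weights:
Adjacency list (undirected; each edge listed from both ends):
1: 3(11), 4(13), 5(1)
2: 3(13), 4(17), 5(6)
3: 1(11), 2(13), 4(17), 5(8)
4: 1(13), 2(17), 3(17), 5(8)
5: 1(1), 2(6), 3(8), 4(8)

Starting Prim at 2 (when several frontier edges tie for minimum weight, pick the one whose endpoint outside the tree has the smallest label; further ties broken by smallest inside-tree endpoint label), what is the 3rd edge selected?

Prim's algorithm from 2:
Step 1: cheapest edge leaving the tree is 2–5 (6); add 5.
Step 2: cheapest edge leaving the tree is 1–5 (1); add 1.
Step 3: cheapest edge leaving the tree is 3–5 (8); add 3.
Step 4: cheapest edge leaving the tree is 4–5 (8); add 4.
The 3rd edge added is 3–5.

3-5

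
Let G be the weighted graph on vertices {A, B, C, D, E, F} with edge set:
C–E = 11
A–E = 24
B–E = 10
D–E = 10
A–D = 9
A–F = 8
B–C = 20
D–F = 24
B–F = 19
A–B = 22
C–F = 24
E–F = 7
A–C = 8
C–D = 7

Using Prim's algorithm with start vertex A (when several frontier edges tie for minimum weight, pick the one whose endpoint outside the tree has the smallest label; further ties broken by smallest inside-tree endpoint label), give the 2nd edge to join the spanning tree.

C-D

Grow the tree from A using Prim:
Step 1: frontier [A–C 8, A–F 8, A–D 9, A–B 22, A–E 24] → take A–C (8); add C.
Step 2: frontier [A–F 8, A–D 9, A–B 22, A–E 24, C–D 7, C–E 11, B–C 20, C–F 24] → take C–D (7); add D.
Step 3: frontier [A–F 8, A–B 22, A–E 24, C–E 11, B–C 20, C–F 24, D–E 10, D–F 24] → take A–F (8); add F.
Step 4: frontier [A–B 22, A–E 24, C–E 11, B–C 20, D–E 10, E–F 7, B–F 19] → take E–F (7); add E.
Step 5: frontier [A–B 22, B–C 20, B–E 10, B–F 19] → take B–E (10); add B.
The 2nd edge added is C–D.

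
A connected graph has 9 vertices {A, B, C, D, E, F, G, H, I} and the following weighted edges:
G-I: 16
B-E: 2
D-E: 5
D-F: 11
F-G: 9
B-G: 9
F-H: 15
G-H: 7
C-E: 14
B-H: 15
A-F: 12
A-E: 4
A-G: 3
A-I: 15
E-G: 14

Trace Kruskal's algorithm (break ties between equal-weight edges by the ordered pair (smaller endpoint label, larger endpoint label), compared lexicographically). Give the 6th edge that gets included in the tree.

Kruskal: consider edges lightest-first.
B-E (2): add — endpoints in different components.
A-G (3): add — endpoints in different components.
A-E (4): add — endpoints in different components.
D-E (5): add — endpoints in different components.
G-H (7): add — endpoints in different components.
B-G (9): skip — B and G already connected.
F-G (9): add — endpoints in different components.
D-F (11): skip — D and F already connected.
A-F (12): skip — A and F already connected.
C-E (14): add — endpoints in different components.
E-G (14): skip — E and G already connected.
A-I (15): add — endpoints in different components.
The 6th edge added is F-G.

F-G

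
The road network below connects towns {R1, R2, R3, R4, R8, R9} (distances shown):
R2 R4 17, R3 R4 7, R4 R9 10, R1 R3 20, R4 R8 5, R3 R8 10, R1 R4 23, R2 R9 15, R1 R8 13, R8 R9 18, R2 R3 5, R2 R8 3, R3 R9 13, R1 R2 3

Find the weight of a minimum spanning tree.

26

Prim, starting at R2.
Step 1: cheapest edge leaving the tree is R1 R2 (3); add R1.
Step 2: cheapest edge leaving the tree is R2 R8 (3); add R8.
Step 3: cheapest edge leaving the tree is R2 R3 (5); add R3.
Step 4: cheapest edge leaving the tree is R4 R8 (5); add R4.
Step 5: cheapest edge leaving the tree is R4 R9 (10); add R9.
MST edges: R1 R2, R2 R8, R2 R3, R4 R8, R4 R9; total weight 3+3+5+5+10 = 26.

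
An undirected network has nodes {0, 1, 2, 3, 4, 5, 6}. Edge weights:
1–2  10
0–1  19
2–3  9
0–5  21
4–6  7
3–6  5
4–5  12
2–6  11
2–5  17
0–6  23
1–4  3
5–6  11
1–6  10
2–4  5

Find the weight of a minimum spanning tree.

50

Kruskal: consider edges lightest-first.
1–4 (3): add. Components now {0} {1,4} {2} {3} {5} {6}
2–4 (5): add. Components now {0} {1,2,4} {3} {5} {6}
3–6 (5): add. Components now {0} {1,2,4} {3,6} {5}
4–6 (7): add. Components now {0} {1,2,3,4,6} {5}
2–3 (9): skip — 2 and 3 already connected.
1–2 (10): skip — 1 and 2 already connected.
1–6 (10): skip — 1 and 6 already connected.
2–6 (11): skip — 2 and 6 already connected.
5–6 (11): add. Components now {0} {1,2,3,4,5,6}
4–5 (12): skip — 4 and 5 already connected.
2–5 (17): skip — 2 and 5 already connected.
0–1 (19): add. Components now {0,1,2,3,4,5,6}
MST edges: 1–4, 2–4, 3–6, 4–6, 5–6, 0–1; total weight 3+5+5+7+11+19 = 50.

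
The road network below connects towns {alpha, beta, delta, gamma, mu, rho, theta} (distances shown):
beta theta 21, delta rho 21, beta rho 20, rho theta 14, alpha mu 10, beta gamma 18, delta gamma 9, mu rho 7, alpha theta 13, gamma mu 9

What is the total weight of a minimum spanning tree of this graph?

66

Grow the tree from mu using Prim:
Step 1: frontier [mu rho 7, gamma mu 9, alpha mu 10] → take mu rho (7); add rho.
Step 2: frontier [gamma mu 9, alpha mu 10, rho theta 14, beta rho 20, delta rho 21] → take gamma mu (9); add gamma.
Step 3: frontier [delta gamma 9, beta gamma 18, alpha mu 10, rho theta 14, beta rho 20, delta rho 21] → take delta gamma (9); add delta.
Step 4: frontier [beta gamma 18, alpha mu 10, rho theta 14, beta rho 20] → take alpha mu (10); add alpha.
Step 5: frontier [alpha theta 13, beta gamma 18, rho theta 14, beta rho 20] → take alpha theta (13); add theta.
Step 6: frontier [beta gamma 18, beta rho 20, beta theta 21] → take beta gamma (18); add beta.
MST edges: mu rho, gamma mu, delta gamma, alpha mu, alpha theta, beta gamma; total weight 7+9+9+10+13+18 = 66.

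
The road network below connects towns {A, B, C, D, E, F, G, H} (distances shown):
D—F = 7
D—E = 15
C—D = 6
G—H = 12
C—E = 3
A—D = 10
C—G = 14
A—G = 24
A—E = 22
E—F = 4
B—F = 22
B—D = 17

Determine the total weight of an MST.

Prim's algorithm from A:
Step 1: cheapest edge leaving the tree is A—D (10); add D.
Step 2: cheapest edge leaving the tree is C—D (6); add C.
Step 3: cheapest edge leaving the tree is C—E (3); add E.
Step 4: cheapest edge leaving the tree is E—F (4); add F.
Step 5: cheapest edge leaving the tree is C—G (14); add G.
Step 6: cheapest edge leaving the tree is G—H (12); add H.
Step 7: cheapest edge leaving the tree is B—D (17); add B.
MST edges: A—D, C—D, C—E, E—F, C—G, G—H, B—D; total weight 10+6+3+4+14+12+17 = 66.

66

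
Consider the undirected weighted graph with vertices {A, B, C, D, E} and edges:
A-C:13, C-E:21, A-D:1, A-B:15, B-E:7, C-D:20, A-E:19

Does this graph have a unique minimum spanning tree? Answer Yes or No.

Yes

Kruskal's algorithm — process edges by increasing weight (ties by edge label):
A-D (1): add. Components now {A,D} {B} {C} {E}
B-E (7): add. Components now {A,D} {B,E} {C}
A-C (13): add. Components now {A,C,D} {B,E}
A-B (15): add. Components now {A,B,C,D,E}
Every non-tree edge has weight strictly greater than the heaviest edge on the tree path between its endpoints, so the MST is unique.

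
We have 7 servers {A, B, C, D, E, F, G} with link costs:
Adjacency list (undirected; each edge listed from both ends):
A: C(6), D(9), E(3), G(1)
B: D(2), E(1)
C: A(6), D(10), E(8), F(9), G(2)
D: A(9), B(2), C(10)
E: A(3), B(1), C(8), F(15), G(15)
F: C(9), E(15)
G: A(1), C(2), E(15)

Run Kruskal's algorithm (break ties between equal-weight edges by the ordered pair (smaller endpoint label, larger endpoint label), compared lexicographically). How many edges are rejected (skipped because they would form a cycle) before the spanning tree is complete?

3

Sort edges by weight, then run Kruskal:
A-G (1): add. Components now {A,G} {B} {C} {D} {E} {F}
B-E (1): add. Components now {A,G} {B,E} {C} {D} {F}
B-D (2): add. Components now {A,G} {B,D,E} {C} {F}
C-G (2): add. Components now {A,C,G} {B,D,E} {F}
A-E (3): add. Components now {A,B,C,D,E,G} {F}
A-C (6): skip — A and C already connected.
C-E (8): skip — C and E already connected.
A-D (9): skip — A and D already connected.
C-F (9): add. Components now {A,B,C,D,E,F,G}
Edges rejected before the tree was complete: 3.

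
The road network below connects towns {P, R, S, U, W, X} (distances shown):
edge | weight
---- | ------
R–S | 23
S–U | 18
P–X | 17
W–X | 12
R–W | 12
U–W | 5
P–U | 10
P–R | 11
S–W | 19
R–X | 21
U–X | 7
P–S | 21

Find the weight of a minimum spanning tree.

51

Kruskal's algorithm — process edges by increasing weight (ties by edge label):
U–W (5): add. Components now {U,W} {R} {X} {S} {P}
U–X (7): add. Components now {U,W,X} {R} {S} {P}
P–U (10): add. Components now {P,U,W,X} {R} {S}
P–R (11): add. Components now {P,R,U,W,X} {S}
R–W (12): skip — R and W already connected.
W–X (12): skip — X and W already connected.
P–X (17): skip — X and P already connected.
S–U (18): add. Components now {P,R,S,U,W,X}
MST edges: U–W, U–X, P–U, P–R, S–U; total weight 5+7+10+11+18 = 51.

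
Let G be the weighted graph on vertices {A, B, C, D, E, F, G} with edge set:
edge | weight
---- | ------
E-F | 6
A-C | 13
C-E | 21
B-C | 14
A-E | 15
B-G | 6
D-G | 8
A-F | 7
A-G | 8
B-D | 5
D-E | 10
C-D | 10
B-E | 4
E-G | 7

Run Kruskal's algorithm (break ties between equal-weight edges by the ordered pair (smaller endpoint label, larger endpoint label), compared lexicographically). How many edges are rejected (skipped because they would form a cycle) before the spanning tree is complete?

3

Kruskal: consider edges lightest-first.
B-E (4): add — endpoints in different components.
B-D (5): add — endpoints in different components.
B-G (6): add — endpoints in different components.
E-F (6): add — endpoints in different components.
A-F (7): add — endpoints in different components.
E-G (7): skip — E and G already connected.
A-G (8): skip — A and G already connected.
D-G (8): skip — D and G already connected.
C-D (10): add — endpoints in different components.
Edges rejected before the tree was complete: 3.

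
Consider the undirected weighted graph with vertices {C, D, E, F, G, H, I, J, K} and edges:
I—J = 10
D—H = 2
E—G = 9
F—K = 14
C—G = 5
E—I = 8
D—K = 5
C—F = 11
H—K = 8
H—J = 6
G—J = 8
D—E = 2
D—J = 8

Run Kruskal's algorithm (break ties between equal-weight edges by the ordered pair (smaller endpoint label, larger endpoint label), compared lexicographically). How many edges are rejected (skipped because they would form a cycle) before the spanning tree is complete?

Kruskal: consider edges lightest-first.
D—E (2): add — endpoints in different components.
D—H (2): add — endpoints in different components.
C—G (5): add — endpoints in different components.
D—K (5): add — endpoints in different components.
H—J (6): add — endpoints in different components.
D—J (8): skip — D and J already connected.
E—I (8): add — endpoints in different components.
G—J (8): add — endpoints in different components.
H—K (8): skip — H and K already connected.
E—G (9): skip — E and G already connected.
I—J (10): skip — I and J already connected.
C—F (11): add — endpoints in different components.
Edges rejected before the tree was complete: 4.

4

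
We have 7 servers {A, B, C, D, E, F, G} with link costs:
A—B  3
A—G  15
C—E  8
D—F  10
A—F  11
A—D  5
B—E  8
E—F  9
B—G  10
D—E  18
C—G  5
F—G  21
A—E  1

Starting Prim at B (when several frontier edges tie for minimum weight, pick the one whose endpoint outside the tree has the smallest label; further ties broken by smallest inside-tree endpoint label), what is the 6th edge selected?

E-F

Prim, starting at B.
Step 1: cheapest edge leaving the tree is A—B (3); add A.
Step 2: cheapest edge leaving the tree is A—E (1); add E.
Step 3: cheapest edge leaving the tree is A—D (5); add D.
Step 4: cheapest edge leaving the tree is C—E (8); add C.
Step 5: cheapest edge leaving the tree is C—G (5); add G.
Step 6: cheapest edge leaving the tree is E—F (9); add F.
The 6th edge added is E—F.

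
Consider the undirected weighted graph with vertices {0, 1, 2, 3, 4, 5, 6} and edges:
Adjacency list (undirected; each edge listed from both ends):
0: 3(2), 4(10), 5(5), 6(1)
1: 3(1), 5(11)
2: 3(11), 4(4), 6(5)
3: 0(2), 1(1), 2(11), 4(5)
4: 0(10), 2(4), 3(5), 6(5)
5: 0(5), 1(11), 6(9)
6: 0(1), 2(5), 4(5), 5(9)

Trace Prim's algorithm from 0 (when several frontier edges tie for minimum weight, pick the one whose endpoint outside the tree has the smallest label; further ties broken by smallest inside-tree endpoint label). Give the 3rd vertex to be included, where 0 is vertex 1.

Grow the tree from 0 using Prim:
Step 1: cheapest edge leaving the tree is 0—6 (1); add 6.
Step 2: cheapest edge leaving the tree is 0—3 (2); add 3.
Step 3: cheapest edge leaving the tree is 1—3 (1); add 1.
Step 4: cheapest edge leaving the tree is 2—6 (5); add 2.
Step 5: cheapest edge leaving the tree is 2—4 (4); add 4.
Step 6: cheapest edge leaving the tree is 0—5 (5); add 5.
Vertex order: 0, 6, 3, 1, 2, 4, 5. The 3rd vertex is 3.

3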